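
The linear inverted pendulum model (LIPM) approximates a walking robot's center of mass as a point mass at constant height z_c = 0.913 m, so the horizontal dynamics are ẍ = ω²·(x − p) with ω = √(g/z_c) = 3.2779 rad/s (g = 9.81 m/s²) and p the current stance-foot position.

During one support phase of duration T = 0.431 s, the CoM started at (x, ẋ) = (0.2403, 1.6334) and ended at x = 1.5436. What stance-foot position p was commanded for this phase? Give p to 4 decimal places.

p = -0.0495

ωT = 3.2779·0.431 = 1.412775; cosh(ωT) = 2.175402, sinh(ωT) = 1.931935
x(T) = p + (x₀−p)·cosh(ωT) + (ẋ₀/ω)·sinh(ωT) ⇒ p·(1 − cosh) = x(T) − x₀·cosh − (ẋ₀/ω)·sinh
numerator   = 1.5436 − (0.2403)·2.175402 − (1.6334/3.2779)·1.931935 = 0.058154
denominator = 1 − 2.175402 = -1.175402
p = 0.058154 / -1.175402 = -0.0495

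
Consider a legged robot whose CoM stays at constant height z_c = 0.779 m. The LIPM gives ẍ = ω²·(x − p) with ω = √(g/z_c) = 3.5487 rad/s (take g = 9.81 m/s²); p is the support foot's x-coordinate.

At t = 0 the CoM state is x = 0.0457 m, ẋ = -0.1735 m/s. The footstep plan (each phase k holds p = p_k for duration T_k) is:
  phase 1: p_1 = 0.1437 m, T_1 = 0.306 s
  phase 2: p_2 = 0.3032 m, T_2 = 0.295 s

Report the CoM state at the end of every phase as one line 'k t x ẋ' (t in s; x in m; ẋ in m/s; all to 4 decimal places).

1 0.3060 -0.0821 -0.7426
2 0.6010 -0.5746 -2.8958

phase 1: p=0.1437, T=0.306, ωT=1.085902, cosh=1.649854, sinh=1.312257; start (x,ẋ)=(0.045700, -0.173500) → end (x,ẋ)=(-0.082143, -0.742617)
phase 2: p=0.3032, T=0.295, ωT=1.046866, cosh=1.599873, sinh=1.248837; start (x,ẋ)=(-0.082143, -0.742617) → end (x,ẋ)=(-0.574638, -2.895838)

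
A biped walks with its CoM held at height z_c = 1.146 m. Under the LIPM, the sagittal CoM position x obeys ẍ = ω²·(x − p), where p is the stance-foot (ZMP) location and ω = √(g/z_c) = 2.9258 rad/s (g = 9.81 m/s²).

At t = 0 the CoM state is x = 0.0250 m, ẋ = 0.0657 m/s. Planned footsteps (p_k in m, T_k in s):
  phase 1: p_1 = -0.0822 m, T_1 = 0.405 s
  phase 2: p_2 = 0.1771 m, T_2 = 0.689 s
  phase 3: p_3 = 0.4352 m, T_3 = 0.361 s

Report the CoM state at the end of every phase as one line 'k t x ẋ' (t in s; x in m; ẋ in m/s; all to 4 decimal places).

1 0.4050 0.1428 0.5824
2 1.0940 0.7799 1.8547
3 1.4550 1.7920 4.2639

phase 1: p=-0.0822, T=0.405, ωT=1.184949, cosh=1.788141, sinh=1.482379; start (x,ẋ)=(0.025000, 0.065700) → end (x,ẋ)=(0.142776, 0.582423)
phase 2: p=0.1771, T=0.689, ωT=2.015876, cosh=3.820253, sinh=3.687049; start (x,ẋ)=(0.142776, 0.582423) → end (x,ẋ)=(0.779935, 1.854731)
phase 3: p=0.4352, T=0.361, ωT=1.056214, cosh=1.611617, sinh=1.263847; start (x,ẋ)=(0.779935, 1.854731) → end (x,ẋ)=(1.791961, 4.263862)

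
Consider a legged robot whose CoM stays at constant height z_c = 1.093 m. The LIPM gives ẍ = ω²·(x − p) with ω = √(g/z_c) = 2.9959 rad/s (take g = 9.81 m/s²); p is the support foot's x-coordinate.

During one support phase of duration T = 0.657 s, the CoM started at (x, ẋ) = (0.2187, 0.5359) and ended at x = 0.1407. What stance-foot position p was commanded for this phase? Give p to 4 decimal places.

p = 0.4851

ωT = 2.9959·0.657 = 1.968306; cosh(ωT) = 3.649118, sinh(ωT) = 3.509424
x(T) = p + (x₀−p)·cosh(ωT) + (ẋ₀/ω)·sinh(ωT) ⇒ p·(1 − cosh) = x(T) − x₀·cosh − (ẋ₀/ω)·sinh
numerator   = 0.1407 − (0.2187)·3.649118 − (0.5359/2.9959)·3.509424 = -1.285120
denominator = 1 − 3.649118 = -2.649118
p = -1.285120 / -2.649118 = 0.4851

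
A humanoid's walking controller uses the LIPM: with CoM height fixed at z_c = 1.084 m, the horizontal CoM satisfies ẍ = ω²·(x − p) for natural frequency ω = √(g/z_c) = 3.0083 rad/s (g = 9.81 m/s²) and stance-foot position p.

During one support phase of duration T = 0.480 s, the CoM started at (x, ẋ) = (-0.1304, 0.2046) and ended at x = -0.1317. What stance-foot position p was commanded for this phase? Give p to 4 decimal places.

p = -0.0193

ωT = 3.0083·0.480 = 1.443984; cosh(ωT) = 2.236765, sinh(ωT) = 2.000779
x(T) = p + (x₀−p)·cosh(ωT) + (ẋ₀/ω)·sinh(ωT) ⇒ p·(1 − cosh) = x(T) − x₀·cosh − (ẋ₀/ω)·sinh
numerator   = -0.1317 − (-0.1304)·2.236765 − (0.2046/3.0083)·2.000779 = 0.023897
denominator = 1 − 2.236765 = -1.236765
p = 0.023897 / -1.236765 = -0.0193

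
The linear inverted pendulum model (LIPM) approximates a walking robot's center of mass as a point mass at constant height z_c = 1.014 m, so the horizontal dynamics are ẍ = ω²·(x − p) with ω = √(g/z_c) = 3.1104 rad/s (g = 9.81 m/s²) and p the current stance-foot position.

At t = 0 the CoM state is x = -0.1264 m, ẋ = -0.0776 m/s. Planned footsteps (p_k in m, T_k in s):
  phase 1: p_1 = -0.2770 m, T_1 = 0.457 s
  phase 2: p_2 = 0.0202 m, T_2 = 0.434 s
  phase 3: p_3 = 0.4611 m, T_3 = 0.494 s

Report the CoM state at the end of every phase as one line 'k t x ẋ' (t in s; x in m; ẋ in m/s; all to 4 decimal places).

phase 1: p=-0.2770, T=0.457, ωT=1.421453, cosh=2.192249, sinh=1.950886; start (x,ẋ)=(-0.126400, -0.077600) → end (x,ẋ)=(0.004481, 0.743728)
phase 2: p=0.0202, T=0.434, ωT=1.349914, cosh=2.058177, sinh=1.798915; start (x,ẋ)=(0.004481, 0.743728) → end (x,ẋ)=(0.417986, 1.442770)
phase 3: p=0.4611, T=0.494, ωT=1.536538, cosh=2.431796, sinh=2.216671; start (x,ẋ)=(0.417986, 1.442770) → end (x,ẋ)=(1.384466, 3.211262)

1 0.4570 0.0045 0.7437
2 0.8910 0.4180 1.4428
3 1.3850 1.3845 3.2113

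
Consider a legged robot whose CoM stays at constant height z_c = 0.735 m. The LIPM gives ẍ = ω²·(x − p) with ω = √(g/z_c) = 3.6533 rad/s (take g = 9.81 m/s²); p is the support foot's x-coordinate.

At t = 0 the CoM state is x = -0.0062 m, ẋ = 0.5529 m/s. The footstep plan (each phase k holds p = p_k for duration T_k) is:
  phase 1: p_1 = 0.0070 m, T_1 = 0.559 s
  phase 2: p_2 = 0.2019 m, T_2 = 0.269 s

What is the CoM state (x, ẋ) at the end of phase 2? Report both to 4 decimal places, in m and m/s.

x = 1.3234, ẋ = 4.3930

phase 1: p=0.0070, T=0.559, ωT=2.042195, cosh=3.918625, sinh=3.788881; start (x,ẋ)=(-0.006200, 0.552900) → end (x,ẋ)=(0.528693, 1.983894)
phase 2: p=0.2019, T=0.269, ωT=0.982738, cosh=1.523023, sinh=1.148738; start (x,ẋ)=(0.528693, 1.983894) → end (x,ẋ)=(1.323426, 4.392965)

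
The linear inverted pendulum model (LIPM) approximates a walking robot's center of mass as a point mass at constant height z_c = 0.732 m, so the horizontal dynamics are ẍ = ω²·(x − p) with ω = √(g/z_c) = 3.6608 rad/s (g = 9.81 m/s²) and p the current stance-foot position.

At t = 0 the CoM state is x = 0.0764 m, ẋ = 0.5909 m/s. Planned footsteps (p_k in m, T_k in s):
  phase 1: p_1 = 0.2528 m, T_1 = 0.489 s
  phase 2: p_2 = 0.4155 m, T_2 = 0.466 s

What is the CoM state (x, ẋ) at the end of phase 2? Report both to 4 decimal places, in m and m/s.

x = -0.2995, ẋ = -2.4719

phase 1: p=0.2528, T=0.489, ωT=1.790131, cosh=3.078588, sinh=2.911650; start (x,ẋ)=(0.076400, 0.590900) → end (x,ẋ)=(0.179715, -0.061104)
phase 2: p=0.4155, T=0.466, ωT=1.705933, cosh=2.844061, sinh=2.662458; start (x,ẋ)=(0.179715, -0.061104) → end (x,ẋ)=(-0.299528, -2.471920)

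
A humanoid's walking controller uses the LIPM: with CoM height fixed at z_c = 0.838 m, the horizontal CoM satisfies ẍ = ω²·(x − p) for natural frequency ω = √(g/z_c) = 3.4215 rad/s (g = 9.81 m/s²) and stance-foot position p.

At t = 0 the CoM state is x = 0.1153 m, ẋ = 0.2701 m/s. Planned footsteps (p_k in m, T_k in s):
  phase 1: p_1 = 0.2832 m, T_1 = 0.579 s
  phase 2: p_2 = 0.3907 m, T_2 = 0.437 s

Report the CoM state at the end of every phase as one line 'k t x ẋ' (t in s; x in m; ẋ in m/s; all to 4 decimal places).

phase 1: p=0.2832, T=0.579, ωT=1.981048, cosh=3.694133, sinh=3.556208; start (x,ẋ)=(0.115300, 0.270100) → end (x,ẋ)=(-0.056311, -1.045149)
phase 2: p=0.3907, T=0.437, ωT=1.495195, cosh=2.342207, sinh=2.118002; start (x,ẋ)=(-0.056311, -1.045149) → end (x,ẋ)=(-1.303267, -5.687327)

1 0.5790 -0.0563 -1.0451
2 1.0160 -1.3033 -5.6873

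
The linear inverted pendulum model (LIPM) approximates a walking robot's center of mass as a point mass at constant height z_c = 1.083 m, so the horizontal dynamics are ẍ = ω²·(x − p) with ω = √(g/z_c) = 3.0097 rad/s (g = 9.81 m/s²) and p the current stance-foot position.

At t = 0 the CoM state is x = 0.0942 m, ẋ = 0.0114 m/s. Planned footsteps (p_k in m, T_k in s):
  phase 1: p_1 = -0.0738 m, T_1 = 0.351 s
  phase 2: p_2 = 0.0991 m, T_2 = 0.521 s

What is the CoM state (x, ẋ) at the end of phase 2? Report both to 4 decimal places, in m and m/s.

x = 0.8574, ẋ = 2.3549

phase 1: p=-0.0738, T=0.351, ωT=1.056405, cosh=1.611858, sinh=1.264154; start (x,ẋ)=(0.094200, 0.011400) → end (x,ẋ)=(0.201780, 0.657569)
phase 2: p=0.0991, T=0.521, ωT=1.568054, cosh=2.502876, sinh=2.294426; start (x,ẋ)=(0.201780, 0.657569) → end (x,ẋ)=(0.857390, 2.354877)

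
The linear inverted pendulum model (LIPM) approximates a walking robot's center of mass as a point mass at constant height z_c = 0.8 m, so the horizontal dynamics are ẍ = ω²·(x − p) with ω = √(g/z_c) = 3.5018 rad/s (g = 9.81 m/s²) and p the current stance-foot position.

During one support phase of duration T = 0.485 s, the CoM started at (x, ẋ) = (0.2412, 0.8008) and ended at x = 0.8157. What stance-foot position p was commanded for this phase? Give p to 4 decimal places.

p = 0.2574

ωT = 3.5018·0.485 = 1.698373; cosh(ωT) = 2.824015, sinh(ωT) = 2.641034
x(T) = p + (x₀−p)·cosh(ωT) + (ẋ₀/ω)·sinh(ωT) ⇒ p·(1 − cosh) = x(T) − x₀·cosh − (ẋ₀/ω)·sinh
numerator   = 0.8157 − (0.2412)·2.824015 − (0.8008/3.5018)·2.641034 = -0.469410
denominator = 1 − 2.824015 = -1.824015
p = -0.469410 / -1.824015 = 0.2574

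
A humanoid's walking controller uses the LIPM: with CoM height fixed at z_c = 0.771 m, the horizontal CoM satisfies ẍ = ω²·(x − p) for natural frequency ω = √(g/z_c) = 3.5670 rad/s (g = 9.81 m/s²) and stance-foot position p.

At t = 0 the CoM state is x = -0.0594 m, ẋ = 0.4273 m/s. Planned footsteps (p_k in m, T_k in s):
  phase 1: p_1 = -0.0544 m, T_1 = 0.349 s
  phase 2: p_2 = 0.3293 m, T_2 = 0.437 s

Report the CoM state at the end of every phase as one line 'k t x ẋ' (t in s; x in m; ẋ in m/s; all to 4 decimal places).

phase 1: p=-0.0544, T=0.349, ωT=1.244883, cosh=1.880252, sinh=1.592277; start (x,ẋ)=(-0.059400, 0.427300) → end (x,ẋ)=(0.126942, 0.775033)
phase 2: p=0.3293, T=0.437, ωT=1.558779, cosh=2.481704, sinh=2.271311; start (x,ẋ)=(0.126942, 0.775033) → end (x,ẋ)=(0.320614, 0.283943)

1 0.3490 0.1269 0.7750
2 0.7860 0.3206 0.2839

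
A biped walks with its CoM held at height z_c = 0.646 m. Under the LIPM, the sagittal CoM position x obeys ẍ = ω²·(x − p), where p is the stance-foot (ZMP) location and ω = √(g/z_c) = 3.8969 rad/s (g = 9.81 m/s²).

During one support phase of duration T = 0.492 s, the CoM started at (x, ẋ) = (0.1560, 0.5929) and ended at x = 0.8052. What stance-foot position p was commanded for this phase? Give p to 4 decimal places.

p = 0.0983

ωT = 3.8969·0.492 = 1.917275; cosh(ωT) = 3.474701, sinh(ωT) = 3.327694
x(T) = p + (x₀−p)·cosh(ωT) + (ẋ₀/ω)·sinh(ωT) ⇒ p·(1 − cosh) = x(T) − x₀·cosh − (ẋ₀/ω)·sinh
numerator   = 0.8052 − (0.1560)·3.474701 − (0.5929/3.8969)·3.327694 = -0.243151
denominator = 1 − 3.474701 = -2.474701
p = -0.243151 / -2.474701 = 0.0983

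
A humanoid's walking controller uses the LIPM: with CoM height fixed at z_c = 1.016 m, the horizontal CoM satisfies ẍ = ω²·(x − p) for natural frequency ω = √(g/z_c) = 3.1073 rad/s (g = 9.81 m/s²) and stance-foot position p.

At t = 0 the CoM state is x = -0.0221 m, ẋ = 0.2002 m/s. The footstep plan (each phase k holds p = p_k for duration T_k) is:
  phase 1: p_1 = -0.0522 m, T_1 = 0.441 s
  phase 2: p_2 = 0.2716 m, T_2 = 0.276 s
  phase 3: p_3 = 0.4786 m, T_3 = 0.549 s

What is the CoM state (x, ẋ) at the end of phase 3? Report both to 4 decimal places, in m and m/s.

phase 1: p=-0.0522, T=0.441, ωT=1.370319, cosh=2.095317, sinh=1.841291; start (x,ẋ)=(-0.022100, 0.200200) → end (x,ẋ)=(0.129501, 0.591698)
phase 2: p=0.2716, T=0.276, ωT=0.857615, cosh=1.390852, sinh=0.966679; start (x,ẋ)=(0.129501, 0.591698) → end (x,ẋ)=(0.258039, 0.396134)
phase 3: p=0.4786, T=0.549, ωT=1.705908, cosh=2.843995, sinh=2.662387; start (x,ẋ)=(0.258039, 0.396134) → end (x,ẋ)=(0.190739, -0.698065)

x = 0.1907, ẋ = -0.6981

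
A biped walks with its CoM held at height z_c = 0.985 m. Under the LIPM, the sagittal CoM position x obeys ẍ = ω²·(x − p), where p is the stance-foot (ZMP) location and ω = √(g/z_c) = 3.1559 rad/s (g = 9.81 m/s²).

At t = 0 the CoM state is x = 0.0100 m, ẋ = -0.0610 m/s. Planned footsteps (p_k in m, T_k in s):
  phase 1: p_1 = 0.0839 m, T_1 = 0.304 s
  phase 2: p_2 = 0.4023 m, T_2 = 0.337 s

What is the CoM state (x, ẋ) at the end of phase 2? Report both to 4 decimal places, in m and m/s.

phase 1: p=0.0839, T=0.304, ωT=0.959394, cosh=1.496619, sinh=1.113494; start (x,ẋ)=(0.010000, -0.061000) → end (x,ẋ)=(-0.048223, -0.350984)
phase 2: p=0.4023, T=0.337, ωT=1.063538, cosh=1.620917, sinh=1.275685; start (x,ẋ)=(-0.048223, -0.350984) → end (x,ẋ)=(-0.469836, -2.382691)

x = -0.4698, ẋ = -2.3827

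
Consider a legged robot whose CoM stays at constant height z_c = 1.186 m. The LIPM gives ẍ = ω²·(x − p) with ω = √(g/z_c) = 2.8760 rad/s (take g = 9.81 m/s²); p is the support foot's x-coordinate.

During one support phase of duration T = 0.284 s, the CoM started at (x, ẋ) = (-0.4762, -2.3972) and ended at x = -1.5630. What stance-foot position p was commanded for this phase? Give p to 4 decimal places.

ωT = 2.8760·0.284 = 0.816784; cosh(ωT) = 1.352530, sinh(ωT) = 0.910680
x(T) = p + (x₀−p)·cosh(ωT) + (ẋ₀/ω)·sinh(ωT) ⇒ p·(1 − cosh) = x(T) − x₀·cosh − (ẋ₀/ω)·sinh
numerator   = -1.5630 − (-0.4762)·1.352530 − (-2.3972/2.8760)·0.910680 = -0.159857
denominator = 1 − 1.352530 = -0.352530
p = -0.159857 / -0.352530 = 0.4535

p = 0.4535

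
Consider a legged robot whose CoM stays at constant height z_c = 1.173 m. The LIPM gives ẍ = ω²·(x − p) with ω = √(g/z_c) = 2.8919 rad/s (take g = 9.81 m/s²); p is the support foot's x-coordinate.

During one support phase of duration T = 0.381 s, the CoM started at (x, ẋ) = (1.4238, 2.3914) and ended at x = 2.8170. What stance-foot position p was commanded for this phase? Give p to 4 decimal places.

p = 0.9972

ωT = 2.8919·0.381 = 1.101814; cosh(ωT) = 1.670944, sinh(ωT) = 1.338676
x(T) = p + (x₀−p)·cosh(ωT) + (ẋ₀/ω)·sinh(ωT) ⇒ p·(1 − cosh) = x(T) − x₀·cosh − (ẋ₀/ω)·sinh
numerator   = 2.8170 − (1.4238)·1.670944 − (2.3914/2.8919)·1.338676 = -0.669082
denominator = 1 − 1.670944 = -0.670944
p = -0.669082 / -0.670944 = 0.9972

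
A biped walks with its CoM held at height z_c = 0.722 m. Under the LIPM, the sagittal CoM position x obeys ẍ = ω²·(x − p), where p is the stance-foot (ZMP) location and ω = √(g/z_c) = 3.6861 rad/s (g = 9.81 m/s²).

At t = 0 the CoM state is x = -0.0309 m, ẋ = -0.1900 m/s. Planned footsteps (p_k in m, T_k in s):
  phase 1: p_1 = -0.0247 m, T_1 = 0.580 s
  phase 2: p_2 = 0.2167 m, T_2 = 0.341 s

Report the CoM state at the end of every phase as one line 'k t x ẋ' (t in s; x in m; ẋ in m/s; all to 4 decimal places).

phase 1: p=-0.0247, T=0.580, ωT=2.137938, cosh=4.299914, sinh=4.182016; start (x,ẋ)=(-0.030900, -0.190000) → end (x,ẋ)=(-0.266921, -0.912559)
phase 2: p=0.2167, T=0.341, ωT=1.256960, cosh=1.899619, sinh=1.615102; start (x,ẋ)=(-0.266921, -0.912559) → end (x,ẋ)=(-1.101843, -4.612719)

1 0.5800 -0.2669 -0.9126
2 0.9210 -1.1018 -4.6127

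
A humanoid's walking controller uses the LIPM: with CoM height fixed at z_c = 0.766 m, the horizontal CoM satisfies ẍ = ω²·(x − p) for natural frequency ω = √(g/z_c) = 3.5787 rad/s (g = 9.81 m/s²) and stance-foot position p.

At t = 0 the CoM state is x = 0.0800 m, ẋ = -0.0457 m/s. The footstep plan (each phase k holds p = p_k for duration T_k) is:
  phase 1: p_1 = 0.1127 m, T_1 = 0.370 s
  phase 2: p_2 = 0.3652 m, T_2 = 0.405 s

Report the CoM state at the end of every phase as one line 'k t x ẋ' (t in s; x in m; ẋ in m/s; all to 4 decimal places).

1 0.3700 0.0246 -0.2963
2 0.7750 -0.5670 -3.1196

phase 1: p=0.1127, T=0.370, ωT=1.324119, cosh=2.012455, sinh=1.746418; start (x,ẋ)=(0.080000, -0.045700) → end (x,ẋ)=(0.024591, -0.296341)
phase 2: p=0.3652, T=0.405, ωT=1.449374, cosh=2.247581, sinh=2.012864; start (x,ẋ)=(0.024591, -0.296341) → end (x,ẋ)=(-0.567025, -3.119605)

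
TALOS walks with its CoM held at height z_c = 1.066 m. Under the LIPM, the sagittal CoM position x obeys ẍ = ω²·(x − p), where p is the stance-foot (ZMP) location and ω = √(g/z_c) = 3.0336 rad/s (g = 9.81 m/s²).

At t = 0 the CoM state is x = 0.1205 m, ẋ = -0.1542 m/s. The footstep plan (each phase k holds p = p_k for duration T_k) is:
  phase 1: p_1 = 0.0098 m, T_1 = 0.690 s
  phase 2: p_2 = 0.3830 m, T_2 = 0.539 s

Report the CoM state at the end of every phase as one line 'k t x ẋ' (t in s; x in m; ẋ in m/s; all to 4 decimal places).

1 0.6900 0.2625 0.7063
2 1.2290 0.6368 0.9789

phase 1: p=0.0098, T=0.690, ωT=2.093184, cosh=4.116996, sinh=3.993702; start (x,ẋ)=(0.120500, -0.154200) → end (x,ẋ)=(0.262549, 0.706322)
phase 2: p=0.3830, T=0.539, ωT=1.635110, cosh=2.662478, sinh=2.467547; start (x,ẋ)=(0.262549, 0.706322) → end (x,ẋ)=(0.636828, 0.978924)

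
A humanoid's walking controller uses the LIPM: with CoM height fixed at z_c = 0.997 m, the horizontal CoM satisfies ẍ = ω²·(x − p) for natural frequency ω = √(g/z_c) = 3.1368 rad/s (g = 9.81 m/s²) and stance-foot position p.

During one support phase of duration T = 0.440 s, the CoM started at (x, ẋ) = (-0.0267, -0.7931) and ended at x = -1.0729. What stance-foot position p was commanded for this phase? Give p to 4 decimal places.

p = 0.4900

ωT = 3.1368·0.440 = 1.380192; cosh(ωT) = 2.113598, sinh(ωT) = 1.862067
x(T) = p + (x₀−p)·cosh(ωT) + (ẋ₀/ω)·sinh(ωT) ⇒ p·(1 − cosh) = x(T) − x₀·cosh − (ẋ₀/ω)·sinh
numerator   = -1.0729 − (-0.0267)·2.113598 − (-0.7931/3.1368)·1.862067 = -0.545667
denominator = 1 − 2.113598 = -1.113598
p = -0.545667 / -1.113598 = 0.4900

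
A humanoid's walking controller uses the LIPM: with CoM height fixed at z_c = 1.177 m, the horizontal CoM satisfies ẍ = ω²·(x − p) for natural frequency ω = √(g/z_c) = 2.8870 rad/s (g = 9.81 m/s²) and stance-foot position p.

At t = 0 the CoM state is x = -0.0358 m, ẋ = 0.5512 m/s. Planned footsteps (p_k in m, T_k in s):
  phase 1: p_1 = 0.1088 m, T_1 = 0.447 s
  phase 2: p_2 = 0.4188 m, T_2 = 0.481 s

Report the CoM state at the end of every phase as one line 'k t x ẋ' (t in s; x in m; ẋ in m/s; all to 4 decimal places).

phase 1: p=0.1088, T=0.447, ωT=1.290489, cosh=1.954850, sinh=1.679714; start (x,ẋ)=(-0.035800, 0.551200) → end (x,ẋ)=(0.146828, 0.376300)
phase 2: p=0.4188, T=0.481, ωT=1.388647, cosh=2.129417, sinh=1.880005; start (x,ẋ)=(0.146828, 0.376300) → end (x,ẋ)=(0.084703, -0.674850)

1 0.4470 0.1468 0.3763
2 0.9280 0.0847 -0.6749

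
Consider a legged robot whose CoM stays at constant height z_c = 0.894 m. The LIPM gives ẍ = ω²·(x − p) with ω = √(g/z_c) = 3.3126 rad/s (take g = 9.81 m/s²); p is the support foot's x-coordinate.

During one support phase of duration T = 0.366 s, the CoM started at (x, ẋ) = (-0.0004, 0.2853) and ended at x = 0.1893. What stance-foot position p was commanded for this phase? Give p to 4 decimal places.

ωT = 3.3126·0.366 = 1.212412; cosh(ωT) = 1.829530, sinh(ωT) = 1.532051
x(T) = p + (x₀−p)·cosh(ωT) + (ẋ₀/ω)·sinh(ωT) ⇒ p·(1 − cosh) = x(T) − x₀·cosh − (ẋ₀/ω)·sinh
numerator   = 0.1893 − (-0.0004)·1.829530 − (0.2853/3.3126)·1.532051 = 0.058083
denominator = 1 − 1.829530 = -0.829530
p = 0.058083 / -0.829530 = -0.0700

p = -0.0700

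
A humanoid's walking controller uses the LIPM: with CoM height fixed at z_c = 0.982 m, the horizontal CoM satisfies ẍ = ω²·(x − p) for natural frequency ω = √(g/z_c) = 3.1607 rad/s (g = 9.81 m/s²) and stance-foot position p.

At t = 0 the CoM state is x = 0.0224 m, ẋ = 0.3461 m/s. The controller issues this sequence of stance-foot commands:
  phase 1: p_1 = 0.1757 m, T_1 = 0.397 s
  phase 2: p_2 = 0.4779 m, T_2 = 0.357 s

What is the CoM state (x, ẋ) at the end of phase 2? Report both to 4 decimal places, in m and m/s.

phase 1: p=0.1757, T=0.397, ωT=1.254798, cosh=1.896131, sinh=1.610998; start (x,ẋ)=(0.022400, 0.346100) → end (x,ẋ)=(0.061429, -0.124334)
phase 2: p=0.4779, T=0.357, ωT=1.128370, cosh=1.707087, sinh=1.383527; start (x,ẋ)=(0.061429, -0.124334) → end (x,ẋ)=(-0.287477, -2.033441)

x = -0.2875, ẋ = -2.0334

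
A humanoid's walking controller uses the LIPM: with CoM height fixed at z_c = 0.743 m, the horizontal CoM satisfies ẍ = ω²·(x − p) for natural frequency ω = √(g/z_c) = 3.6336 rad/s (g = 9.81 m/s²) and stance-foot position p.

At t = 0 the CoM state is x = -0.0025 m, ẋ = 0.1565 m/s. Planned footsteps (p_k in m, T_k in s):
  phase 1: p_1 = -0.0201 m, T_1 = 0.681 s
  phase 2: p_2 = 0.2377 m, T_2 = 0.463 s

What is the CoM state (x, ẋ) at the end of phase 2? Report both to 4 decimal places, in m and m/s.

x = 1.4578, ẋ = 4.6088

phase 1: p=-0.0201, T=0.681, ωT=2.474482, cosh=5.979878, sinh=5.895671; start (x,ẋ)=(-0.002500, 0.156500) → end (x,ẋ)=(0.339074, 1.312887)
phase 2: p=0.2377, T=0.463, ωT=1.682357, cosh=2.782076, sinh=2.596141; start (x,ẋ)=(0.339074, 1.312887) → end (x,ẋ)=(1.457763, 4.608845)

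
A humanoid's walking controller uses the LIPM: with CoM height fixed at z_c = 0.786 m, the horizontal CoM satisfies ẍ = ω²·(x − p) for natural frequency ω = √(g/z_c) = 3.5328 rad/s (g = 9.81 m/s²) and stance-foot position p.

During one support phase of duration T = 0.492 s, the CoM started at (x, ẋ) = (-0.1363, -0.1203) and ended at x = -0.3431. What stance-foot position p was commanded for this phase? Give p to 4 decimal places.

p = -0.0778

ωT = 3.5328·0.492 = 1.738138; cosh(ωT) = 2.931295, sinh(ωT) = 2.755447
x(T) = p + (x₀−p)·cosh(ωT) + (ẋ₀/ω)·sinh(ωT) ⇒ p·(1 − cosh) = x(T) − x₀·cosh − (ẋ₀/ω)·sinh
numerator   = -0.3431 − (-0.1363)·2.931295 − (-0.1203/3.5328)·2.755447 = 0.150265
denominator = 1 − 2.931295 = -1.931295
p = 0.150265 / -1.931295 = -0.0778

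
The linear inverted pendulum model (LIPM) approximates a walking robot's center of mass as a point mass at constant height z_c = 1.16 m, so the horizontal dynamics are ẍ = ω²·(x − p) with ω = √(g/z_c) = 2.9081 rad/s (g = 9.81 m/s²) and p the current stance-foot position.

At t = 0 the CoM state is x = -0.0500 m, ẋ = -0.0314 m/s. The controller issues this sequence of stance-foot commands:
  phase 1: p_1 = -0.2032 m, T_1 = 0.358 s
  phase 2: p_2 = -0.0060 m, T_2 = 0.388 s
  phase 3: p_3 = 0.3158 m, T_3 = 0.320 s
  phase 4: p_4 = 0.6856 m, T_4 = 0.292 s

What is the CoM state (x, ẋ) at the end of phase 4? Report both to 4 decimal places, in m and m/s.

phase 1: p=-0.2032, T=0.358, ωT=1.041100, cosh=1.592698, sinh=1.239632; start (x,ẋ)=(-0.050000, -0.031400) → end (x,ẋ)=(0.027417, 0.502271)
phase 2: p=-0.0060, T=0.388, ωT=1.128343, cosh=1.707050, sinh=1.383481; start (x,ẋ)=(0.027417, 0.502271) → end (x,ẋ)=(0.289991, 0.991847)
phase 3: p=0.3158, T=0.320, ωT=0.930592, cosh=1.465165, sinh=1.070845; start (x,ẋ)=(0.289991, 0.991847) → end (x,ẋ)=(0.643212, 1.372847)
phase 4: p=0.6856, T=0.292, ωT=0.849165, cosh=1.382733, sinh=0.954961; start (x,ẋ)=(0.643212, 1.372847) → end (x,ẋ)=(1.077804, 1.780564)

x = 1.0778, ẋ = 1.7806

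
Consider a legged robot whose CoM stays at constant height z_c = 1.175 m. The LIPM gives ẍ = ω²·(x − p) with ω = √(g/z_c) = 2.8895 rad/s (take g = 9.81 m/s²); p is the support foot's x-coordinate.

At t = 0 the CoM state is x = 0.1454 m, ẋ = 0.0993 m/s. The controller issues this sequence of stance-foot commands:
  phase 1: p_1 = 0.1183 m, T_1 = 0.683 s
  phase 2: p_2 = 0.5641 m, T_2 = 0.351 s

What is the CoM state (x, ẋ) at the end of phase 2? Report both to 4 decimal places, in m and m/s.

x = 0.4783, ẋ = 0.2202

phase 1: p=0.1183, T=0.683, ωT=1.973529, cosh=3.667494, sinh=3.528529; start (x,ẋ)=(0.145400, 0.099300) → end (x,ẋ)=(0.338950, 0.640485)
phase 2: p=0.5641, T=0.351, ωT=1.014215, cosh=1.559942, sinh=1.197255; start (x,ẋ)=(0.338950, 0.640485) → end (x,ẋ)=(0.478262, 0.220220)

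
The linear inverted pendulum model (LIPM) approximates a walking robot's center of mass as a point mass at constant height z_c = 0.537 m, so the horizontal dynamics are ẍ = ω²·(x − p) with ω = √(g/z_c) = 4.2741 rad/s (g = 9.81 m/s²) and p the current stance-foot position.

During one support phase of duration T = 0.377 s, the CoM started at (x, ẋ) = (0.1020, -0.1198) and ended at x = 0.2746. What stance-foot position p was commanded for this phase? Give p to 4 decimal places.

p = -0.0476

ωT = 4.2741·0.377 = 1.611336; cosh(ωT) = 2.604559, sinh(ωT) = 2.404939
x(T) = p + (x₀−p)·cosh(ωT) + (ẋ₀/ω)·sinh(ωT) ⇒ p·(1 − cosh) = x(T) − x₀·cosh − (ẋ₀/ω)·sinh
numerator   = 0.2746 − (0.1020)·2.604559 − (-0.1198/4.2741)·2.404939 = 0.076344
denominator = 1 − 2.604559 = -1.604559
p = 0.076344 / -1.604559 = -0.0476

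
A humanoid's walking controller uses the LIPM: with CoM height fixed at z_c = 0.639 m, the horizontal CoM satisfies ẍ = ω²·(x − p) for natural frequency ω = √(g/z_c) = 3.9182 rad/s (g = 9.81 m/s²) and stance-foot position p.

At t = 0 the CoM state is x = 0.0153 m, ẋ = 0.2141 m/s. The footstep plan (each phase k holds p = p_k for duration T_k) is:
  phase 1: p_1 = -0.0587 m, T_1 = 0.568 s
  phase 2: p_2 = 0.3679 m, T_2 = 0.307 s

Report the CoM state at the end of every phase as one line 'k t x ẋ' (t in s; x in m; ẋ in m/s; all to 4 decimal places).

phase 1: p=-0.0587, T=0.568, ωT=2.225538, cosh=4.683234, sinh=4.575225; start (x,ẋ)=(0.015300, 0.214100) → end (x,ẋ)=(0.537861, 2.329252)
phase 2: p=0.3679, T=0.307, ωT=1.202887, cosh=1.815022, sinh=1.514696; start (x,ẋ)=(0.537861, 2.329252) → end (x,ẋ)=(1.576824, 5.236340)

1 0.5680 0.5379 2.3293
2 0.8750 1.5768 5.2363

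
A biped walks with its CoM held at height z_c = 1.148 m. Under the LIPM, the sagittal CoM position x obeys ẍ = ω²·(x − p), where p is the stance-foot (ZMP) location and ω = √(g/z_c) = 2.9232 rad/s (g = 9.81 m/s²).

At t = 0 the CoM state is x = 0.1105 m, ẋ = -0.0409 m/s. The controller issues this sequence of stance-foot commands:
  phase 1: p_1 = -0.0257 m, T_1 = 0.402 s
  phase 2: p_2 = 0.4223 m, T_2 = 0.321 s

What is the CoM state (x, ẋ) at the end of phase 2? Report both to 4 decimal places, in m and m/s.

x = 0.2770, ẋ = 0.0346

phase 1: p=-0.0257, T=0.402, ωT=1.175126, cosh=1.773666, sinh=1.464886; start (x,ẋ)=(0.110500, -0.040900) → end (x,ẋ)=(0.195377, 0.510687)
phase 2: p=0.4223, T=0.321, ωT=0.938347, cosh=1.473514, sinh=1.082240; start (x,ẋ)=(0.195377, 0.510687) → end (x,ẋ)=(0.276995, 0.034610)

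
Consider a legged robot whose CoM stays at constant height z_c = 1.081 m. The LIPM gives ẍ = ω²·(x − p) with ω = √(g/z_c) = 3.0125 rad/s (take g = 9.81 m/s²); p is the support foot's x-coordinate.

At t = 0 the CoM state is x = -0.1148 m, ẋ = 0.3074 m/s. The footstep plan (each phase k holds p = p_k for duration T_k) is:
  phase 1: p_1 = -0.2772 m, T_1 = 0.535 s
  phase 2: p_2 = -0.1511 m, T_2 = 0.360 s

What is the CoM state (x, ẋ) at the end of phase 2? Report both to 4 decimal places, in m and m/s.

x = 1.6030, ẋ = 5.4005

phase 1: p=-0.2772, T=0.535, ωT=1.611688, cosh=2.605406, sinh=2.405855; start (x,ẋ)=(-0.114800, 0.307400) → end (x,ẋ)=(0.391415, 1.977918)
phase 2: p=-0.1511, T=0.360, ωT=1.084500, cosh=1.648016, sinh=1.309945; start (x,ẋ)=(0.391415, 1.977918) → end (x,ẋ)=(1.603044, 5.400517)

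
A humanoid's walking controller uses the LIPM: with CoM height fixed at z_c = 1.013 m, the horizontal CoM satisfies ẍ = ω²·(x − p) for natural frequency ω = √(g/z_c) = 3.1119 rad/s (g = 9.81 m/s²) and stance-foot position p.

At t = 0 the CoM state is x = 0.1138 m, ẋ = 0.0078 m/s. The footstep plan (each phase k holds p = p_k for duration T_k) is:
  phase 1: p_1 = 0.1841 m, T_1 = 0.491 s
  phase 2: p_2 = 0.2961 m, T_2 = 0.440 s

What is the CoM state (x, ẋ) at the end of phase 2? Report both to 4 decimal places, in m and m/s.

x = -0.5547, ẋ = -2.5464

phase 1: p=0.1841, T=0.491, ωT=1.527943, cosh=2.412834, sinh=2.195852; start (x,ẋ)=(0.113800, 0.007800) → end (x,ẋ)=(0.019982, -0.461559)
phase 2: p=0.2961, T=0.440, ωT=1.369236, cosh=2.093323, sinh=1.839022; start (x,ẋ)=(0.019982, -0.461559) → end (x,ẋ)=(-0.554670, -2.546377)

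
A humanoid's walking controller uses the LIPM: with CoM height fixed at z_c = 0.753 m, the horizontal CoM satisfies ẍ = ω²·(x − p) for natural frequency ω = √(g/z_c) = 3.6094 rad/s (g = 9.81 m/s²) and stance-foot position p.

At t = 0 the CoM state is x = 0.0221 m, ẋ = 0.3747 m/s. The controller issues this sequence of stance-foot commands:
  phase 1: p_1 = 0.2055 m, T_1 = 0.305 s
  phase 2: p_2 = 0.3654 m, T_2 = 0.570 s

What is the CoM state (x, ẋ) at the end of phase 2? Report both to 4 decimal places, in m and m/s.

phase 1: p=0.2055, T=0.305, ωT=1.100867, cosh=1.669677, sinh=1.337095; start (x,ẋ)=(0.022100, 0.374700) → end (x,ẋ)=(0.038088, -0.259480)
phase 2: p=0.3654, T=0.570, ωT=2.057358, cosh=3.976530, sinh=3.848738; start (x,ẋ)=(0.038088, -0.259480) → end (x,ẋ)=(-1.212852, -5.578730)

x = -1.2129, ẋ = -5.5787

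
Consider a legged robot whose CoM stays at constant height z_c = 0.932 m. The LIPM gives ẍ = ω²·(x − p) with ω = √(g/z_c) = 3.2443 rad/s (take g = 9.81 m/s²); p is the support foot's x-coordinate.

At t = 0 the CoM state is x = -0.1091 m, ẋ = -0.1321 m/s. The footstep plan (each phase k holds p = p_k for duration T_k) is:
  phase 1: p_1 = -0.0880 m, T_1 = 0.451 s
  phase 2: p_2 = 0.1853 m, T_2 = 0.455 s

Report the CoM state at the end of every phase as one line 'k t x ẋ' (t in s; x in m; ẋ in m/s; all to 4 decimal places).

1 0.4510 -0.2192 -0.4405
2 0.9060 -1.0277 -3.7360

phase 1: p=-0.0880, T=0.451, ωT=1.463179, cosh=2.275585, sinh=2.044086; start (x,ẋ)=(-0.109100, -0.132100) → end (x,ẋ)=(-0.219245, -0.440532)
phase 2: p=0.1853, T=0.455, ωT=1.476157, cosh=2.302304, sinh=2.073790; start (x,ẋ)=(-0.219245, -0.440532) → end (x,ẋ)=(-1.027678, -3.736017)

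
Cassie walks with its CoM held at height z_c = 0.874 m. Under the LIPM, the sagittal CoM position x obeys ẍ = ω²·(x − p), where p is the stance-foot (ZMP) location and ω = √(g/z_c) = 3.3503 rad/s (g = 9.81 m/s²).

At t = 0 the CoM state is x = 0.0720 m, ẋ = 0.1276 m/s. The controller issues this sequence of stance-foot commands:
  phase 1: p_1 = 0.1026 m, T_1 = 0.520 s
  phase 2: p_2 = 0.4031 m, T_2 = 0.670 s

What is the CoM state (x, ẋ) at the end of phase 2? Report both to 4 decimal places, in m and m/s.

phase 1: p=0.1026, T=0.520, ωT=1.742156, cosh=2.942391, sinh=2.767249; start (x,ẋ)=(0.072000, 0.127600) → end (x,ẋ)=(0.117957, 0.091753)
phase 2: p=0.4031, T=0.670, ωT=2.244701, cosh=4.771776, sinh=4.665817; start (x,ẋ)=(0.117957, 0.091753) → end (x,ẋ)=(-0.829760, -4.019503)

x = -0.8298, ẋ = -4.0195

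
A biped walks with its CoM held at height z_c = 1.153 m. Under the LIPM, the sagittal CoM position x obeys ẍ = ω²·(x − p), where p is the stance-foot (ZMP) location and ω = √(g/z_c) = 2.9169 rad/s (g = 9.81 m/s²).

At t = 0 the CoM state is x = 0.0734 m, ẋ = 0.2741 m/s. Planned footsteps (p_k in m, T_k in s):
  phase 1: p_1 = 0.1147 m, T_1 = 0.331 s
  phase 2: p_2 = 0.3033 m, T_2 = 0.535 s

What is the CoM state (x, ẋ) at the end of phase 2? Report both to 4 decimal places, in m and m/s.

x = 0.1584, ẋ = -0.2756

phase 1: p=0.1147, T=0.331, ωT=0.965494, cosh=1.503440, sinh=1.122645; start (x,ẋ)=(0.073400, 0.274100) → end (x,ẋ)=(0.158102, 0.276850)
phase 2: p=0.3033, T=0.535, ωT=1.560542, cosh=2.485711, sinh=2.275688; start (x,ẋ)=(0.158102, 0.276850) → end (x,ẋ)=(0.158372, -0.275646)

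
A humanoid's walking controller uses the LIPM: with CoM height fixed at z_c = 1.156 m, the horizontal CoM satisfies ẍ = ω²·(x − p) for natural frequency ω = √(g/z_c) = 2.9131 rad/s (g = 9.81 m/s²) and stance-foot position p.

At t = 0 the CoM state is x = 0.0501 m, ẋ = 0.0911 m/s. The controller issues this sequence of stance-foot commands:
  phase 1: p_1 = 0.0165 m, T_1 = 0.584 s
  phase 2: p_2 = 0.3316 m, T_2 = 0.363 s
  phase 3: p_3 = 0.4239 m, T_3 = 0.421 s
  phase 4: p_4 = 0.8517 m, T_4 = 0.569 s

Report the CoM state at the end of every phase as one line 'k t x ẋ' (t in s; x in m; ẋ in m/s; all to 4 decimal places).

phase 1: p=0.0165, T=0.584, ωT=1.701250, cosh=2.831626, sinh=2.649171; start (x,ẋ)=(0.050100, 0.091100) → end (x,ẋ)=(0.194489, 0.517262)
phase 2: p=0.3316, T=0.363, ωT=1.057455, cosh=1.613187, sinh=1.265848; start (x,ẋ)=(0.194489, 0.517262) → end (x,ẋ)=(0.335184, 0.328838)
phase 3: p=0.4239, T=0.421, ωT=1.226415, cosh=1.851165, sinh=1.557822; start (x,ẋ)=(0.335184, 0.328838) → end (x,ẋ)=(0.435522, 0.206129)
phase 4: p=0.8517, T=0.569, ωT=1.657554, cosh=2.718533, sinh=2.527929; start (x,ẋ)=(0.435522, 0.206129) → end (x,ẋ)=(-0.100819, -2.504411)

1 0.5840 0.1945 0.5173
2 0.9470 0.3352 0.3288
3 1.3680 0.4355 0.2061
4 1.9370 -0.1008 -2.5044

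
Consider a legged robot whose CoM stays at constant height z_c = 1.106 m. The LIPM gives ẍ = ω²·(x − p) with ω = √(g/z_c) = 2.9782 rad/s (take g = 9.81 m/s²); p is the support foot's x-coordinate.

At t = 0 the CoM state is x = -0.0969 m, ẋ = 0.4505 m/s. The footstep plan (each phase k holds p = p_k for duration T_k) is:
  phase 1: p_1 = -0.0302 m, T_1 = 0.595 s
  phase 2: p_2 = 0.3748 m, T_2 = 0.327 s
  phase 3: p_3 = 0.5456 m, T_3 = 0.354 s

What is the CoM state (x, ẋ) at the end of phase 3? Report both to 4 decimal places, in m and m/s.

x = 0.5931, ẋ = 0.4919

phase 1: p=-0.0302, T=0.595, ωT=1.772029, cosh=3.026383, sinh=2.856395; start (x,ẋ)=(-0.096900, 0.450500) → end (x,ẋ)=(0.200015, 0.795974)
phase 2: p=0.3748, T=0.327, ωT=0.973871, cosh=1.512898, sinh=1.135279; start (x,ẋ)=(0.200015, 0.795974) → end (x,ẋ)=(0.413791, 0.613265)
phase 3: p=0.5456, T=0.354, ωT=1.054283, cosh=1.609179, sinh=1.260737; start (x,ẋ)=(0.413791, 0.613265) → end (x,ẋ)=(0.593104, 0.491947)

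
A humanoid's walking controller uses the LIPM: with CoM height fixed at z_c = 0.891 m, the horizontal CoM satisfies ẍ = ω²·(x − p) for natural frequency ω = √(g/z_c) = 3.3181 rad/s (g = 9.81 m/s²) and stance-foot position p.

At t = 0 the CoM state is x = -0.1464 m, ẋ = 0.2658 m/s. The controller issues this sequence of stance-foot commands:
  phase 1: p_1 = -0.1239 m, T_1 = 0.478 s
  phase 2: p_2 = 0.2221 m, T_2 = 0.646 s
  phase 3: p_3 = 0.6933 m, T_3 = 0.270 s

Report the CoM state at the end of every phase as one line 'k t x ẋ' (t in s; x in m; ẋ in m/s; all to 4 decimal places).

phase 1: p=-0.1239, T=0.478, ωT=1.586052, cosh=2.544579, sinh=2.339847; start (x,ẋ)=(-0.146400, 0.265800) → end (x,ẋ)=(0.006283, 0.501663)
phase 2: p=0.2221, T=0.646, ωT=2.143493, cosh=4.323210, sinh=4.205965; start (x,ẋ)=(0.006283, 0.501663) → end (x,ẋ)=(-0.075024, -0.843110)
phase 3: p=0.6933, T=0.270, ωT=0.895887, cosh=1.428876, sinh=1.020631; start (x,ẋ)=(-0.075024, -0.843110) → end (x,ẋ)=(-0.663876, -3.806671)

1 0.4780 0.0063 0.5017
2 1.1240 -0.0750 -0.8431
3 1.3940 -0.6639 -3.8067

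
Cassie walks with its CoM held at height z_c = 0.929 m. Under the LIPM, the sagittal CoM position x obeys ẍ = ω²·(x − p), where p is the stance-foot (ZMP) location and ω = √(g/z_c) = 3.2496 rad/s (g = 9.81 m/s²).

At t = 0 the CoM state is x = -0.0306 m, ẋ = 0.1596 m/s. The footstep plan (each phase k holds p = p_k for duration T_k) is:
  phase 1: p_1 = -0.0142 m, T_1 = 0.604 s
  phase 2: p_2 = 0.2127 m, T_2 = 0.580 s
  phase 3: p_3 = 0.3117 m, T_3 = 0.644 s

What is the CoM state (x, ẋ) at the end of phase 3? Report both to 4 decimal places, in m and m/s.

x = 0.0619, ẋ = -0.7577

phase 1: p=-0.0142, T=0.604, ωT=1.962758, cosh=3.629704, sinh=3.489233; start (x,ẋ)=(-0.030600, 0.159600) → end (x,ẋ)=(0.097642, 0.393347)
phase 2: p=0.2127, T=0.580, ωT=1.884768, cosh=3.368345, sinh=3.216481; start (x,ẋ)=(0.097642, 0.393347) → end (x,ẋ)=(0.214484, 0.122314)
phase 3: p=0.3117, T=0.644, ωT=2.092742, cosh=4.115233, sinh=3.991885; start (x,ẋ)=(0.214484, 0.122314) → end (x,ẋ)=(0.061886, -0.757740)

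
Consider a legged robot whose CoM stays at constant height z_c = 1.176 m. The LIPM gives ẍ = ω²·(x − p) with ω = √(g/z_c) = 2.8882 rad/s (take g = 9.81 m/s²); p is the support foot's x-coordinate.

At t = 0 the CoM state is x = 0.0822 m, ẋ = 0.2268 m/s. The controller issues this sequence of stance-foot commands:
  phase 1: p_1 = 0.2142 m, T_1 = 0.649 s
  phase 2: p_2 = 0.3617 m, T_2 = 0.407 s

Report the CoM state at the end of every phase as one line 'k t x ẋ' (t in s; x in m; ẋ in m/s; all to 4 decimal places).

1 0.6490 0.0238 -0.4566
2 1.0560 -0.4695 -2.2404

phase 1: p=0.2142, T=0.649, ωT=1.874442, cosh=3.335310, sinh=3.181870; start (x,ẋ)=(0.082200, 0.226800) → end (x,ẋ)=(0.023800, -0.456615)
phase 2: p=0.3617, T=0.407, ωT=1.175497, cosh=1.774210, sinh=1.465544; start (x,ẋ)=(0.023800, -0.456615) → end (x,ẋ)=(-0.469504, -2.240390)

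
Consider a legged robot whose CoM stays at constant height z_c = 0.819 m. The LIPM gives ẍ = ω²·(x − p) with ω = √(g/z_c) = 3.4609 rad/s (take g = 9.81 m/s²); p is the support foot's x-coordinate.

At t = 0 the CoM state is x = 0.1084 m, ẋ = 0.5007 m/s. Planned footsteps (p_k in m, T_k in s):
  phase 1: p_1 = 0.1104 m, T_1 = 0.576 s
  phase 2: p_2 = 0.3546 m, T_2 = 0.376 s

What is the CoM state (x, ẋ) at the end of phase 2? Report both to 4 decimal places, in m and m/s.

phase 1: p=0.1104, T=0.576, ωT=1.993478, cosh=3.738623, sinh=3.602402; start (x,ẋ)=(0.108400, 0.500700) → end (x,ẋ)=(0.624094, 1.846993)
phase 2: p=0.3546, T=0.376, ωT=1.301298, cosh=1.973121, sinh=1.700943; start (x,ẋ)=(0.624094, 1.846993) → end (x,ẋ)=(1.794094, 5.230798)

x = 1.7941, ẋ = 5.2308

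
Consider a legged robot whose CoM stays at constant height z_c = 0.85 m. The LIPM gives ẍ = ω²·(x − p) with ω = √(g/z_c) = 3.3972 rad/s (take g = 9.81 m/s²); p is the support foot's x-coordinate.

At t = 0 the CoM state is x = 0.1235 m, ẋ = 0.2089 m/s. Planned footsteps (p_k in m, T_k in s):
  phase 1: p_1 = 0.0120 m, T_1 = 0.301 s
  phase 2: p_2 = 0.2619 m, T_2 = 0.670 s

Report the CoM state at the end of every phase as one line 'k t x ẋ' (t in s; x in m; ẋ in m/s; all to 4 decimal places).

1 0.3010 0.2615 0.7864
2 0.9710 1.3752 3.8629

phase 1: p=0.0120, T=0.301, ωT=1.022557, cosh=1.569985, sinh=1.210311; start (x,ẋ)=(0.123500, 0.208900) → end (x,ẋ)=(0.261478, 0.786421)
phase 2: p=0.2619, T=0.670, ωT=2.276124, cosh=4.920770, sinh=4.818089; start (x,ẋ)=(0.261478, 0.786421) → end (x,ẋ)=(1.375165, 3.862880)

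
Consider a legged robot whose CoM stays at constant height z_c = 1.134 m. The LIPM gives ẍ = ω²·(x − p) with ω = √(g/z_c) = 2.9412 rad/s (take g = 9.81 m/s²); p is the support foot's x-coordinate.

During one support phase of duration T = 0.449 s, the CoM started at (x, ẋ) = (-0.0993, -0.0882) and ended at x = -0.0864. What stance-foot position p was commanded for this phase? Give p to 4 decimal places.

ωT = 2.9412·0.449 = 1.320599; cosh(ωT) = 2.006319, sinh(ωT) = 1.739344
x(T) = p + (x₀−p)·cosh(ωT) + (ẋ₀/ω)·sinh(ωT) ⇒ p·(1 − cosh) = x(T) − x₀·cosh − (ẋ₀/ω)·sinh
numerator   = -0.0864 − (-0.0993)·2.006319 − (-0.0882/2.9412)·1.739344 = 0.164987
denominator = 1 − 2.006319 = -1.006319
p = 0.164987 / -1.006319 = -0.1640

p = -0.1640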